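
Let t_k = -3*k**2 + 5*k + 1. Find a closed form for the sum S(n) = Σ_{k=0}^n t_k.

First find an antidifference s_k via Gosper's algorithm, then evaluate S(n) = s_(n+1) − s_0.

The ratio is (3*k**2 + k - 3)/(3*k**2 - 5*k - 1).
Factor: A=1; B=1; C=k**2 - 5*k/3 - 1/3.
Solve (1)·f(k+1) − (1)·f(k) = k**2 - 5*k/3 - 1/3.
From deg A=0, deg B=0, deg C=2: d=3.
Solving with deg f ≤ 3: f(k) = k*(k**2 - 4*k + 2)/3.
So s_k = (B(k−1)f/C)·t_k = (k*(k**2 - 4*k + 2)/(3*k**2 - 5*k - 1))·t_k = k*(-k**2 + 4*k - 2).
Check: Δs_k = -3*k**2 + 5*k + 1. ✓
Telescope: S(n) = s_(n+1) − s_(0) = -n**3 + n**2 + 3*n + 1 − (0) = -n**3 + n**2 + 3*n + 1.

S(n) = -n**3 + n**2 + 3*n + 1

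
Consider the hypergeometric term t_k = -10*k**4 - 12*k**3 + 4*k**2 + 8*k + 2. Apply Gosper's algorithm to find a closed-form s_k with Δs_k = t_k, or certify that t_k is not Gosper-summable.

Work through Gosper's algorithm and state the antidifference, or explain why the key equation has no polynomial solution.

s_k = k*(-2*k**4 + 2*k**3 + 4*k**2 - k - 1)

Compute t_(k+1)/t_k: get (5*k**4 + 26*k**3 + 46*k**2 + 30*k + 4)/(5*k**4 + 6*k**3 - 2*k**2 - 4*k - 1).
Factor: A=1; B=1; C=k**4 + 6*k**3/5 - 2*k**2/5 - 4*k/5 - 1/5.
Solve (1)·f(k+1) − (1)·f(k) = k**4 + 6*k**3/5 - 2*k**2/5 - 4*k/5 - 1/5.
Bound: deg f ≤ 5.
Solve for f: f(k) = k*(k + 1)*(2*k**3 - 4*k**2 + 1)/10 (degree 5 ≤ 5).
Then R = B(k−1)f/C = k*(2*k**3 - 4*k**2 + 1)/(2*(5*k**3 + k**2 - 3*k - 1)), so s_k = R(k)·t_k = k*(-2*k**4 + 2*k**3 + 4*k**2 - k - 1).
Verify: -10*k**4 - 12*k**3 + 4*k**2 + 8*k + 2 matches t_k.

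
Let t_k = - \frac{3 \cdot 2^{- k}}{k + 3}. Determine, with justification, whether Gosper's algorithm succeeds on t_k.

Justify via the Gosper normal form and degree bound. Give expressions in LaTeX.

No — t_k has no hypergeometric antidifference.

The ratio is (k + 3)/(2*(k + 4)).
Gosper form: A/B · C(k+1)/C(k) with A=k/2 + 3/2, B=k + 4, C=1.
f must satisfy (k/2 + 3/2)·f(k+1) − (k + 3)·f(k) = 1.
d = -1 from the (1,1,0) case.
Bound -1 < 0, so the key equation has no polynomial solution.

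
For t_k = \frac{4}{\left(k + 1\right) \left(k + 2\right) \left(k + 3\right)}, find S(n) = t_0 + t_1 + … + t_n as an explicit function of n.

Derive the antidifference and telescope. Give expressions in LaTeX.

S(n) = \frac{n^{2} + 5 n + 4}{n^{2} + 5 n + 6}

The ratio is (k + 1)/(k + 4).
Factor: A=k + 1; B=k + 4; C=1.
Solve (k + 1)·f(k+1) − (k + 3)·f(k) = 1.
From deg A=1, deg B=1, deg C=0: d=2.
A polynomial solution: f(k) = k*(k + 3)/4.
So s_k = (B(k−1)f/C)·t_k = (k*(k + 3)**2/4)·t_k = k*(k + 3)/((k + 1)*(k + 2)).
Check: Δs_k = 4/(k**3 + 6*k**2 + 11*k + 6). ✓
Σ_(k=0)^n t_k = s_(n+1) − s_(0) = ((n**2 + 5*n + 4)/(n**2 + 5*n + 6)) − (0), i.e. (n**2 + 5*n + 4)/(n**2 + 5*n + 6).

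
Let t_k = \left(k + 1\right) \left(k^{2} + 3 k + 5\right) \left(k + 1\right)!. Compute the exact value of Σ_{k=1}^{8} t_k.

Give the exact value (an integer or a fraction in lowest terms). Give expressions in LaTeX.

Σ = 330220794

Compute t_(k+1)/t_k: get (k + 2)**2*(3*k + (k + 1)**2 + 8)/((k + 1)*(k**2 + 3*k + 5)).
Gosper form: A/B · C(k+1)/C(k) with A=k + 2, B=1, C=k**3 + 4*k**2 + 8*k + 5.
Need (k + 2)·f(k+1) − (1)·f(k) = k**3 + 4*k**2 + 8*k + 5.
From deg A=1, deg B=0, deg C=3: d=2.
A polynomial solution: f(k) = k**2 + k + 1.
Get s_k = R·t_k = (k**2 + k + 1)*factorial(k + 1) with R(k) = B(k−1)f(k)/C(k) = (k**2 + k + 1)/((k + 1)*(k**2 + 3*k + 5)).
Check: Δs_k = (k + 1)*(k**2 + 3*k + 5)*factorial(k + 1). ✓
Sum = s_(9) − s_(1); s_(9) = 330220800, s_(1) = 6 ⇒ 330220794.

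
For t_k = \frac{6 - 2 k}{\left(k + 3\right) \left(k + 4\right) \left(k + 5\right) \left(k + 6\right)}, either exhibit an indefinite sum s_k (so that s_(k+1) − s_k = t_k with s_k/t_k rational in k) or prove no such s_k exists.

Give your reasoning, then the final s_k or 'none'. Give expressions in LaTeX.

The ratio is (k - 2)*(k + 3)/((k - 3)*(k + 7)).
Take A(k)=k + 3, B(k)=k + 7, C(k)=k - 3.
f must satisfy (k + 3)·f(k+1) − (k + 6)·f(k) = k - 3.
From deg A=1, deg B=1, deg C=1: d=3.
Solve for f: f(k) = -k*(k**2 + 12*k + 107)/120 (degree 3 ≤ 3).
Then R = B(k−1)f/C = -k*(k + 6)*(k**2 + 12*k + 107)/(120*(k - 3)), so s_k = R(k)·t_k = k*(k**2 + 12*k + 107)/(60*(k + 3)*(k + 4)*(k + 5)).
s_(k+1) − s_k = 2*(3 - k)/(k**4 + 18*k**3 + 119*k**2 + 342*k + 360) = t_k.

s_k = \frac{k \left(k^{2} + 12 k + 107\right)}{60 \left(k + 3\right) \left(k + 4\right) \left(k + 5\right)}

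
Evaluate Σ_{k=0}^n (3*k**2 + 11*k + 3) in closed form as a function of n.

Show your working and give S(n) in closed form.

t_(k+1)/t_k = (3*k**2 + 17*k + 17)/(3*k**2 + 11*k + 3).
A = 1, B = 1, C = k**2 + 11*k/3 + 1.
Solve (1)·f(k+1) − (1)·f(k) = k**2 + 11*k/3 + 1.
Degrees (0,0,2) ⇒ d ≤ 3.
Solving with deg f ≤ 3: f(k) = k*(k**2 + 4*k - 2)/3.
R(k) = B(k−1)·f(k)/C(k) = k*(k**2 + 4*k - 2)/(3*k**2 + 11*k + 3); s_k = R·t_k = k*(k**2 + 4*k - 2).
s_(k+1) − s_k = 3*k**2 + 11*k + 3 = t_k.
Telescope: S(n) = s_(n+1) − s_(0) = n**3 + 7*n**2 + 9*n + 3 − (0) = n**3 + 7*n**2 + 9*n + 3.

S(n) = n**3 + 7*n**2 + 9*n + 3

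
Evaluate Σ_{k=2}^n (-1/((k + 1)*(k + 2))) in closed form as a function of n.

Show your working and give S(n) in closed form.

Ratio r(k) = (k + 1)/(k + 3).
Factor: A=k + 1; B=k + 3; C=1.
Solve (k + 1)·f(k+1) − (k + 2)·f(k) = 1.
Degrees (1,1,0) ⇒ d ≤ 1.
Solving with deg f ≤ 1: f(k) = k.
Then R = B(k−1)f/C = k*(k + 2), so s_k = R(k)·t_k = -k/(k + 1).
Verify: -1/(k**2 + 3*k + 2) matches t_k.
Σ_(k=2)^n t_k = s_(n+1) − s_(2) = ((-n - 1)/(n + 2)) − (-2/3), i.e. (1 - n)/(3*(n + 2)).

S(n) = (1 - n)/(3*(n + 2))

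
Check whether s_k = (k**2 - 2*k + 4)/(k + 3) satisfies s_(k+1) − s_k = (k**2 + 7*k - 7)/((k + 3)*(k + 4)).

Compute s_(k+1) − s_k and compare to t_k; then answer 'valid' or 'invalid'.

Valid: the claim telescopes to t_k.

s_(k+1) = (k**2 + 3)/(k + 4)
s_(k+1) − s_k = (k**2 + 7*k - 7)/(k**2 + 7*k + 12)
(s_(k+1) − s_k) − t_k = 0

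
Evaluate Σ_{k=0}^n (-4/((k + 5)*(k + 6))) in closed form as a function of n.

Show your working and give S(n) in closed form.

Ratio r(k) = (k + 5)/(k + 7).
Factor: A=k + 5; B=k + 7; C=1.
Key eq: (k + 5)·f(k+1) = (k + 6)·f(k) + (1).
deg f ≤ 1 (via 1,1,0).
Match coefficients ⇒ f(k) = k/5.
Get s_k = R·t_k = -4*k/(5*k + 25) with R(k) = B(k−1)f(k)/C(k) = k*(k + 6)/5.
s_(k+1) − s_k = -4/(k**2 + 11*k + 30) = t_k.
Telescope: S(n) = s_(n+1) − s_(0) = 4*(-n - 1)/(5*(n + 6)) − (0) = 4*(-n - 1)/(5*(n + 6)).

S(n) = 4*(-n - 1)/(5*(n + 6))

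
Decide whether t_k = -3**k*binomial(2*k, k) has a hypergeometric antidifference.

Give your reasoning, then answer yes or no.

No. Not Gosper-summable.

t_(k+1)/t_k = 6*(2*k + 1)/(k + 1).
Normal form (A,B,C) = (12*k + 6, k + 1, 1).
Key eq: (12*k + 6)·f(k+1) = (k)·f(k) + (1).
deg f ≤ -1 (via 1,1,0).
d = -1 < 0 ⇒ no nonzero polynomial f; not summable.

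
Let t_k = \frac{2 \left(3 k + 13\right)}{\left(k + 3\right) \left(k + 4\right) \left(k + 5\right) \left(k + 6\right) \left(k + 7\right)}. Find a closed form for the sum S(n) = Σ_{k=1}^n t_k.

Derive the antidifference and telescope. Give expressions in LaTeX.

t_(k+1)/t_k = (k + 3)*(3*k + 16)/((k + 8)*(3*k + 13)).
Factor: A=k + 3; B=k + 8; C=k + 13/3.
Solve (k + 3)·f(k+1) − (k + 7)·f(k) = k + 13/3.
Degrees (1,1,1) ⇒ d ≤ 4.
Match coefficients ⇒ f(k) = k*(k + 4)*(k**2 + 14*k + 63)/270.
Get s_k = R·t_k = k*(k**2 + 14*k + 63)/(45*(k**3 + 14*k**2 + 63*k + 90)) with R(k) = B(k−1)f(k)/C(k) = k*(k + 4)*(k + 7)*(k**2 + 14*k + 63)/(90*(3*k + 13)).
Check: Δs_k = 2*(3*k + 13)/(k**5 + 25*k**4 + 245*k**3 + 1175*k**2 + 2754*k + 2520). ✓
s_(n+1) = (n**3 + 17*n**2 + 94*n + 78)/(45*(n**3 + 17*n**2 + 94*n + 168)) and s_(1) = 13/1260, so S(n) = n*(n**2 + 17*n + 94)/(84*(n**3 + 17*n**2 + 94*n + 168)).

S(n) = \frac{n \left(n^{2} + 17 n + 94\right)}{84 \left(n^{3} + 17 n^{2} + 94 n + 168\right)}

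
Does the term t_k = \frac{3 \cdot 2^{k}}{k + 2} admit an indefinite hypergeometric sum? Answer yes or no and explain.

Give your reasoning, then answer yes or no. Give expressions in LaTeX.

No — t_k has no hypergeometric antidifference.

t_(k+1)/t_k = 2*(k + 2)/(k + 3).
Take A(k)=2*k + 4, B(k)=k + 3, C(k)=1.
f must satisfy (2*k + 4)·f(k+1) − (k + 2)·f(k) = 1.
Bound: deg f ≤ -1.
deg f ≤ -1 is impossible — no certificate.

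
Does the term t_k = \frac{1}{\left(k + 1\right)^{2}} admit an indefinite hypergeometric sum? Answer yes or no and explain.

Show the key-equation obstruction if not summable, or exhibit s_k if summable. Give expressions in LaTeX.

No; the coefficient equations for f are inconsistent.

r(k) = (k + 1)**2/(k + 2)**2 after simplifying.
Normal form (A,B,C) = (k**2 + 2*k + 1, k**2 + 4*k + 4, 1).
Key eq: (k**2 + 2*k + 1)·f(k+1) = (k**2 + 2*k + 1)·f(k) + (1).
Bound: deg f ≤ 0.
Generic f = c0 gives residual -1; -1 = 0 cannot hold, so t_k is not Gosper-summable.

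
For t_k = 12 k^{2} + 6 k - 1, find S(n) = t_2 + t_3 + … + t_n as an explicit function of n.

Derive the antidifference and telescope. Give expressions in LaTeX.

t_(k+1)/t_k = (12*k**2 + 30*k + 17)/(12*k**2 + 6*k - 1).
Normal form (A,B,C) = (1, 1, k**2 + k/2 - 1/12).
Solve (1)·f(k+1) − (1)·f(k) = k**2 + k/2 - 1/12.
d = 3 from the (0,0,2) case.
Solve for f: f(k) = k*(4*k**2 - 3*k - 2)/12 (degree 3 ≤ 3).
Certificate R = B(k−1)f/C = k*(4*k**2 - 3*k - 2)/(12*k**2 + 6*k - 1) gives s_k = k*(4*k**2 - 3*k - 2).
Verify: 12*k**2 + 6*k - 1 matches t_k.
Evaluate: s_(n+1) = 4*n**3 + 9*n**2 + 4*n - 1; subtract s_(2) = 16 ⇒ S(n) = 4*n**3 + 9*n**2 + 4*n - 17.

S(n) = 4 n^{3} + 9 n^{2} + 4 n - 17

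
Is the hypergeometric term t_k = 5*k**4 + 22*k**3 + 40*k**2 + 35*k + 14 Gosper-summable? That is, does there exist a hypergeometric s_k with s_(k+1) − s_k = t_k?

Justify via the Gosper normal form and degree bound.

Step 1: r(k) = (5*k**4 + 42*k**3 + 136*k**2 + 201*k + 116)/(5*k**4 + 22*k**3 + 40*k**2 + 35*k + 14).
Factor: A=1; B=1; C=k**4 + 22*k**3/5 + 8*k**2 + 7*k + 14/5.
Need (1)·f(k+1) − (1)·f(k) = k**4 + 22*k**3/5 + 8*k**2 + 7*k + 14/5.
d = 5 from the (0,0,4) case.
Match coefficients ⇒ f(k) = k*(k**2 + 1)*(k**2 + 3*k + 3)/5.
R(k) = B(k−1)·f(k)/C(k) = k*(k**2 + 1)*(k**2 + 3*k + 3)/(5*k**4 + 22*k**3 + 40*k**2 + 35*k + 14); s_k = R·t_k = k*(k**4 + 3*k**3 + 4*k**2 + 3*k + 3).
Δs = 5*k**4 + 22*k**3 + 40*k**2 + 35*k + 14, as required.

Yes. s_k = k*(k**4 + 3*k**3 + 4*k**2 + 3*k + 3).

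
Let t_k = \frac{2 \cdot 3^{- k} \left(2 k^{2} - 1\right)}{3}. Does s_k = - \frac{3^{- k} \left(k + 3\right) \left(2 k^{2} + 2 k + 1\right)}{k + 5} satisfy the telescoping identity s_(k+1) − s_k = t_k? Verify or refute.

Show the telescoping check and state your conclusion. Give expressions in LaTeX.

Invalid: residual \frac{2 \cdot 3^{- k} \left(- 4 k^{3} - 26 k^{2} - 4 k + 7\right)}{3 \left(k^{2} + 11 k + 30\right)} ≠ 0.

s_(k+1) = -(k + 4)*(2*k + 2*(k + 1)**2 + 3)/(3*3**k*(k + 6))
s_(k+1) − s_k = 2*(2*k**4 + 18*k**3 + 33*k**2 - 15*k - 23)/(3*3**k*(k**2 + 11*k + 30))
(s_(k+1) − s_k) − t_k = 2*(-4*k**3 - 26*k**2 - 4*k + 7)/(3*3**k*(k**2 + 11*k + 30))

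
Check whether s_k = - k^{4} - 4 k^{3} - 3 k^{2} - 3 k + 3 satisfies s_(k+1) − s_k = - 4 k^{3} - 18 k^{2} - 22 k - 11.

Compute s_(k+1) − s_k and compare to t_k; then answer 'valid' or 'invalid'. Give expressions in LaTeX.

Valid — Δs_k = t_k.

s_(k+1) = -k**4 - 8*k**3 - 21*k**2 - 25*k - 8
s_(k+1) − s_k = -4*k**3 - 18*k**2 - 22*k - 11
(s_(k+1) − s_k) − t_k = 0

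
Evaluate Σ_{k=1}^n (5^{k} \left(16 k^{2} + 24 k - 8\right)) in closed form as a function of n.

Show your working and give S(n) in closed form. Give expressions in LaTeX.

S(n) = 20 \cdot 5^{n} n^{2} + 20 \cdot 5^{n} n - 10 \cdot 5^{n} + 10

Step 1: r(k) = 5*(2*k**2 + 7*k + 4)/(2*k**2 + 3*k - 1).
Take A(k)=5, B(k)=1, C(k)=k**2 + 3*k/2 - 1/2.
Solve (5)·f(k+1) − (1)·f(k) = k**2 + 3*k/2 - 1/2.
From deg A=0, deg B=0, deg C=2: d=2.
Solving with deg f ≤ 2: f(k) = (2*k**2 - 2*k - 1)/8.
Get s_k = R·t_k = 5**k*(4*k**2 - 4*k - 2) with R(k) = B(k−1)f(k)/C(k) = (2*k**2 - 2*k - 1)/(4*(2*k**2 + 3*k - 1)).
Verify: 5**k*(16*k**2 + 24*k - 8) matches t_k.
Σ_(k=1)^n t_k = s_(n+1) − s_(1) = (5**(n + 1)*(4*n**2 + 4*n - 2)) − (-10), i.e. 20*5**n*n**2 + 20*5**n*n - 10*5**n + 10.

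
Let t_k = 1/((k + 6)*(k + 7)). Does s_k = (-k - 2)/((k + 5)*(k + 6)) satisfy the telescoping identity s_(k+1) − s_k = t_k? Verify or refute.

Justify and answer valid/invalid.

Invalid: residual -6/(k**3 + 18*k**2 + 107*k + 210) ≠ 0.

s_(k+1) = (-k - 3)/((k + 6)*(k + 7))
s_(k+1) − s_k = (k - 1)/(k**3 + 18*k**2 + 107*k + 210)
(s_(k+1) − s_k) − t_k = -6/(k**3 + 18*k**2 + 107*k + 210)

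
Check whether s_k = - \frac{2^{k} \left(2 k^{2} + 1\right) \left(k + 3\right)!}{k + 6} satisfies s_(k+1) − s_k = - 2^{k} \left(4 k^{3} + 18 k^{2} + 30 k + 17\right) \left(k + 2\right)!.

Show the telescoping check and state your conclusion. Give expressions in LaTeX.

s_(k+1) = -2**(k + 1)*(2*k**2 + 4*k + 3)*factorial(k + 4)/(k + 7)
s_(k+1) − s_k = -2**k*(4*k**4 + 46*k**3 + 168*k**2 + 251*k + 137)*factorial(k + 3)/((k + 6)*(k + 7))
(s_(k+1) − s_k) − t_k = 3*2**k*(4*k**4 + 42*k**3 + 136*k**2 + 197*k + 101)*factorial(k + 2)/((k + 6)*(k + 7))

Invalid: residual \frac{3 \cdot 2^{k} \left(4 k^{4} + 42 k^{3} + 136 k^{2} + 197 k + 101\right) \left(k + 2\right)!}{\left(k + 6\right) \left(k + 7\right)} ≠ 0.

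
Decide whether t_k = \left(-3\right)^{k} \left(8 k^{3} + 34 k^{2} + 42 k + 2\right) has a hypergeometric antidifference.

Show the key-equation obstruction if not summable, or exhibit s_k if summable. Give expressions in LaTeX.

Yes. s_k = 2 \left(-3\right)^{k} \left(- k^{3} - 2 k^{2} + 2\right).

r(k) = 3*(-4*k**3 - 29*k**2 - 67*k - 43)/(4*k**3 + 17*k**2 + 21*k + 1) after simplifying.
Gosper form: A/B · C(k+1)/C(k) with A=-3, B=1, C=k**3 + 17*k**2/4 + 21*k/4 + 1/4.
Set up (-3)·f(k+1) − (1)·f(k) − (k**3 + 17*k**2/4 + 21*k/4 + 1/4) = 0.
d = 3 from the (0,0,3) case.
Coefficient equations give f(k) = -(k**3 + 2*k**2 - 2)/4.
R(k) = B(k−1)·f(k)/C(k) = -(k**3 + 2*k**2 - 2)/(4*k**3 + 17*k**2 + 21*k + 1); s_k = R·t_k = 2*(-3)**k*(-k**3 - 2*k**2 + 2).
Δs = (-3)**k*(8*k**3 + 34*k**2 + 42*k + 2), as required.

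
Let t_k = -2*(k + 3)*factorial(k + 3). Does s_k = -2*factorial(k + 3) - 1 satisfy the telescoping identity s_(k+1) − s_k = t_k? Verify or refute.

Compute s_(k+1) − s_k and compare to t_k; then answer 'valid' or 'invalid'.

s_(k+1) = -2*factorial(k + 4) - 1
s_(k+1) − s_k = -2*(k + 3)*factorial(k + 3)
(s_(k+1) − s_k) − t_k = 0

valid; difference matches t_k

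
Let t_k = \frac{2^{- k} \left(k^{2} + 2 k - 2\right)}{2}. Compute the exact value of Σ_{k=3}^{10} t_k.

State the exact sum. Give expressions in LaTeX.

The ratio is (k + (k + 1)**2/2)/(k**2 + 2*k - 2).
Normal form (A,B,C) = (1/2, 1, k**2 + 2*k - 2).
Set up (1/2)·f(k+1) − (1)·f(k) − (k**2 + 2*k - 2) = 0.
d = 2 from the (0,0,2) case.
A polynomial solution: f(k) = -2*(k + 1)*(k + 3).
R(k) = B(k−1)·f(k)/C(k) = -2*(k + 1)*(k + 3)/(k**2 + 2*k - 2); s_k = R·t_k = (-k**2 - 4*k - 3)/2**k.
Check: Δs_k = (k**2 + 2*k - 2)/(2*2**k). ✓
Sum = s_(11) − s_(3); s_(11) = -21/256, s_(3) = -3 ⇒ 747/256.

Σ = 747/256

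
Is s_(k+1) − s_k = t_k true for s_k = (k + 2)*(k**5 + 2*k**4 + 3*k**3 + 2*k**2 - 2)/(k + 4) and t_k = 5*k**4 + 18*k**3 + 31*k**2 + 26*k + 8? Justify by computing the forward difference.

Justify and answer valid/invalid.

s_(k+1) = (k**6 + 10*k**5 + 42*k**4 + 96*k**3 + 125*k**2 + 84*k + 18)/(k + 5)
s_(k+1) − s_k = (5*k**6 + 55*k**5 + 221*k**4 + 465*k**3 + 566*k**2 + 368*k + 92)/(k**2 + 9*k + 20)
(s_(k+1) − s_k) − t_k = 4*(-2*k**5 - 18*k**4 - 50*k**3 - 74*k**2 - 56*k - 17)/(k**2 + 9*k + 20)

Invalid: residual 4*(-2*k**5 - 18*k**4 - 50*k**3 - 74*k**2 - 56*k - 17)/(k**2 + 9*k + 20) ≠ 0.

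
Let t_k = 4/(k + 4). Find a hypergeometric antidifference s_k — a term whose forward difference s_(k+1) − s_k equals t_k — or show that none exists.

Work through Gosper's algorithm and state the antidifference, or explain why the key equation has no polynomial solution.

r(k) = (k + 4)/(k + 5) after simplifying.
So A=k + 4 and B=k + 5, with C=1.
f must satisfy (k + 4)·f(k+1) − (k + 4)·f(k) = 1.
d = 0 from the (1,1,0) case.
Generic f = c0 gives residual -1; -1 = 0 cannot hold, so t_k is not Gosper-summable.

none (Gosper's algorithm certifies no s_k)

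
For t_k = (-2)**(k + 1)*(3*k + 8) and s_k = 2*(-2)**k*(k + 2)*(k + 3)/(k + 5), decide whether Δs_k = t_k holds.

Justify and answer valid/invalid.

s_(k+1) = -(-2)**(k + 2)*(k + 3)*(k + 4)/(k + 6)
s_(k+1) − s_k = (-2)**(k + 1)*(3*k**3 + 35*k**2 + 130*k + 156)/(k**2 + 11*k + 30)
(s_(k+1) − s_k) − t_k = 12*(-2)**k*(k**2 + 8*k + 14)/(k**2 + 11*k + 30)

Invalid: residual 12*(-2)**k*(k**2 + 8*k + 14)/(k**2 + 11*k + 30) ≠ 0.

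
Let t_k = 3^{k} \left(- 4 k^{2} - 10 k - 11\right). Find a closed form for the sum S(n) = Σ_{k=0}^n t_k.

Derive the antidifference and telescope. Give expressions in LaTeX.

S(n) = - 6 \cdot 3^{n} n^{2} - 9 \cdot 3^{n} n - 15 \cdot 3^{n} + 4

t_(k+1)/t_k = 3*(4*k**2 + 18*k + 25)/(4*k**2 + 10*k + 11).
So A=3 and B=1, with C=k**2 + 5*k/2 + 11/4.
Key eq: (3)·f(k+1) = (1)·f(k) + (k**2 + 5*k/2 + 11/4).
Bound: deg f ≤ 2.
Match coefficients ⇒ f(k) = (2*k**2 - k + 4)/4.
So s_k = (B(k−1)f/C)·t_k = ((2*k**2 - k + 4)/(4*k**2 + 10*k + 11))·t_k = 3**k*(-2*k**2 + k - 4).
Δs = 3**k*(-4*k**2 - 10*k - 11), as required.
s_(n+1) = 3**(n + 1)*(-2*n**2 - 3*n - 5) and s_(0) = -4, so S(n) = -6*3**n*n**2 - 9*3**n*n - 15*3**n + 4.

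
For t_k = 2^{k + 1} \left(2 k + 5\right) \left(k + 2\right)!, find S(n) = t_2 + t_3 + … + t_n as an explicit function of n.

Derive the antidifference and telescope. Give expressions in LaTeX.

r(k) = 2*(k + 3)*(2*k + 7)/(2*k + 5) after simplifying.
A = 2*k + 6, B = 1, C = k + 5/2.
f must satisfy (2*k + 6)·f(k+1) − (1)·f(k) = k + 5/2.
Bound: deg f ≤ 0.
A polynomial solution: f(k) = 1/2.
Certificate R = B(k−1)f/C = 1/(2*k + 5) gives s_k = 2**(k + 1)*factorial(k + 2).
Verify: 2**(k + 1)*(2*k + 5)*factorial(k + 2) matches t_k.
Σ_(k=2)^n t_k = s_(n+1) − s_(2) = (2**(n + 2)*factorial(n + 3)) − (192), i.e. 4*2**n*factorial(n + 3) - 192.

S(n) = 4 \cdot 2^{n} \left(n + 3\right)! - 192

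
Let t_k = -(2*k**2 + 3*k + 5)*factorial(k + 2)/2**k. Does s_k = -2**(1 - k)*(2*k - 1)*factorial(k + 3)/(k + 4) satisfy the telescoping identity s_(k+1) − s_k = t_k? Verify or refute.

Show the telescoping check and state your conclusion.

s_(k+1) = -(2*k + 1)*factorial(k + 4)/(2**k*(k + 5))
s_(k+1) − s_k = -(2*k**3 + 13*k**2 + 22*k + 26)*factorial(k + 3)/(2**k*(k + 4)*(k + 5))
(s_(k+1) − s_k) − t_k = (2*k**3 + 11*k**2 + 13*k + 22)*factorial(k + 2)/(2**k*(k + 4)*(k + 5))

Invalid: residual (2*k**3 + 11*k**2 + 13*k + 22)*factorial(k + 2)/(2**k*(k + 4)*(k + 5)) ≠ 0.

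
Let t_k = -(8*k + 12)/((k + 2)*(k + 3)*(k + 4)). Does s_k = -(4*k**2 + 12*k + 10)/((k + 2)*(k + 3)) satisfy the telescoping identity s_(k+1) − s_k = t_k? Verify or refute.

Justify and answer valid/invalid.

Valid — Δs_k = t_k.

s_(k+1) = 2*(-6*k - 2*(k + 1)**2 - 11)/((k + 3)*(k + 4))
s_(k+1) − s_k = 4*(-2*k - 3)/(k**3 + 9*k**2 + 26*k + 24)
(s_(k+1) − s_k) − t_k = 0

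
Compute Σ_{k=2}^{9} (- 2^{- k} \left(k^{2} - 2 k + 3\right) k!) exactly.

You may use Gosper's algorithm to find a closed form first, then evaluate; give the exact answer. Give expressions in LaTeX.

Σ = -56700

The ratio is (k**3 + k**2 + 2*k + 2)/(2*(k**2 - 2*k + 3)).
Take A(k)=k/2 + 1/2, B(k)=1, C(k)=k**2 - 2*k + 3.
Set up (k/2 + 1/2)·f(k+1) − (1)·f(k) − (k**2 - 2*k + 3) = 0.
From deg A=1, deg B=0, deg C=2: d=1.
Solve for f: f(k) = 2*(k - 2) (degree 1 ≤ 1).
R(k) = B(k−1)·f(k)/C(k) = 2*(k - 2)/(k**2 - 2*k + 3); s_k = R·t_k = -2**(1 - k)*(k - 2)*factorial(k).
s_(k+1) − s_k = -(k**2 - 2*k + 3)*factorial(k)/2**k = t_k.
Σ_(k=2)^(9) t_k = s_(10) − s_(2) = -56700 − (0) = -56700.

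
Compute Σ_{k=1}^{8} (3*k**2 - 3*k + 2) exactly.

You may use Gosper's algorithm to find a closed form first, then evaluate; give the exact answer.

Ratio r(k) = (3*k**2 + 3*k + 2)/(3*k**2 - 3*k + 2).
A = 1, B = 1, C = k**2 - k + 2/3.
Set up (1)·f(k+1) − (1)·f(k) − (k**2 - k + 2/3) = 0.
Degrees (0,0,2) ⇒ d ≤ 3.
Coefficient equations give f(k) = k*(k**2 - 3*k + 4)/3.
Certificate R = B(k−1)f/C = k*(k**2 - 3*k + 4)/(3*k**2 - 3*k + 2) gives s_k = k*(k**2 - 3*k + 4).
Check: Δs_k = 3*k**2 - 3*k + 2. ✓
Evaluate s at k=9 and k=1: 522 and 2; difference 520.

Σ = 520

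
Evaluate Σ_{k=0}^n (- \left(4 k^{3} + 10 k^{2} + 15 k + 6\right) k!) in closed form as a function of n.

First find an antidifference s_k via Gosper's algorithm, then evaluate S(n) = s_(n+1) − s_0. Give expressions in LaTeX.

S(n) = - 4 n^{3} n! - 14 n^{2} n! - 17 n n! - 7 n! + 1

Step 1: r(k) = (4*k**4 + 26*k**3 + 69*k**2 + 82*k + 35)/(4*k**3 + 10*k**2 + 15*k + 6).
A = k + 1, B = 1, C = k**3 + 5*k**2/2 + 15*k/4 + 3/2.
Key eq: (k + 1)·f(k+1) = (1)·f(k) + (k**3 + 5*k**2/2 + 15*k/4 + 3/2).
From deg A=1, deg B=0, deg C=3: d=2.
Coefficient equations give f(k) = (4*k**2 + 2*k + 1)/4.
Get s_k = R·t_k = -(4*k**2 + 2*k + 1)*factorial(k) with R(k) = B(k−1)f(k)/C(k) = (4*k**2 + 2*k + 1)/(4*k**3 + 10*k**2 + 15*k + 6).
s_(k+1) − s_k = -(4*k**3 + 10*k**2 + 15*k + 6)*factorial(k) = t_k.
s_(n+1) = -(4*n**2 + 10*n + 7)*factorial(n + 1) and s_(0) = -1, so S(n) = -4*n**3*factorial(n) - 14*n**2*factorial(n) - 17*n*factorial(n) - 7*factorial(n) + 1.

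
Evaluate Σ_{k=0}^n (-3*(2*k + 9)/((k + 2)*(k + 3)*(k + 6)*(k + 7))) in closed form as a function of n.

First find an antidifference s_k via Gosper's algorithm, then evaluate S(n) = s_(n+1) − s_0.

S(n) = (-n**2 - 10*n - 9)/(4*(n**2 + 10*n + 21))

Step 1: r(k) = (k + 2)*(k + 6)*(2*k + 11)/((k + 4)*(k + 8)*(2*k + 9)).
Factor: A=k + 2; B=k + 8; C=k**3 + 27*k**2/2 + 121*k/2 + 90.
Set up (k + 2)·f(k+1) − (k + 7)·f(k) − (k**3 + 27*k**2/2 + 121*k/2 + 90) = 0.
Degrees (1,1,3) ⇒ d ≤ 5.
Match coefficients ⇒ f(k) = k*(k + 3)*(k + 4)*(k + 5)*(k + 8)/24.
Then R = B(k−1)f/C = k*(k + 3)*(k + 7)*(k + 8)/(12*(2*k + 9)), so s_k = R(k)·t_k = k*(-k - 8)/(4*(k**2 + 8*k + 12)).
s_(k+1) − s_k = 3*(-2*k - 9)/(k**4 + 18*k**3 + 113*k**2 + 288*k + 252) = t_k.
s_(n+1) = (-n**2 - 10*n - 9)/(4*(n**2 + 10*n + 21)) and s_(0) = 0, so S(n) = (-n**2 - 10*n - 9)/(4*(n**2 + 10*n + 21)).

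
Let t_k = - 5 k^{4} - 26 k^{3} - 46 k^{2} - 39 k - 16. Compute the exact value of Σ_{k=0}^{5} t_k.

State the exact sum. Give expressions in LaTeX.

Compute t_(k+1)/t_k: get (5*k**4 + 46*k**3 + 154*k**2 + 229*k + 132)/(5*k**4 + 26*k**3 + 46*k**2 + 39*k + 16).
Factor: A=1; B=1; C=k**4 + 26*k**3/5 + 46*k**2/5 + 39*k/5 + 16/5.
Need (1)·f(k+1) − (1)·f(k) = k**4 + 26*k**3/5 + 46*k**2/5 + 39*k/5 + 16/5.
Bound: deg f ≤ 5.
Solve for f: f(k) = k*(k**4 + 4*k**3 + 4*k**2 + 3*k + 4)/5 (degree 5 ≤ 5).
So s_k = (B(k−1)f/C)·t_k = (k*(k**4 + 4*k**3 + 4*k**2 + 3*k + 4)/(5*k**4 + 26*k**3 + 46*k**2 + 39*k + 16))·t_k = k*(-k**4 - 4*k**3 - 4*k**2 - 3*k - 4).
Verify: -5*k**4 - 26*k**3 - 46*k**2 - 39*k - 16 matches t_k.
Σ_(k=0)^(5) t_k = s_(6) − s_(0) = -13956 − (0) = -13956.

Σ = -13956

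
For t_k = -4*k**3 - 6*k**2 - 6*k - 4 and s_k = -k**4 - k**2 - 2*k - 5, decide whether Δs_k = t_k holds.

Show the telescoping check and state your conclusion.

s_(k+1) = -2*k - (k + 1)**4 - (k + 1)**2 - 7
s_(k+1) − s_k = -4*k**3 - 6*k**2 - 6*k - 4
(s_(k+1) − s_k) − t_k = 0

valid; difference matches t_k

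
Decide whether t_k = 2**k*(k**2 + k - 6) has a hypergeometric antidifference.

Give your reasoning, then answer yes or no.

Yes. s_k = 2**k*(k**2 - 3*k - 2).

The ratio is 2*(k**2 + 3*k - 4)/(k**2 + k - 6).
A = 2, B = 1, C = k**2 + k - 6.
Need (2)·f(k+1) − (1)·f(k) = k**2 + k - 6.
d = 2 from the (0,0,2) case.
Solve for f: f(k) = k**2 - 3*k - 2 (degree 2 ≤ 2).
Then R = B(k−1)f/C = (k**2 - 3*k - 2)/((k - 2)*(k + 3)), so s_k = R(k)·t_k = 2**k*(k**2 - 3*k - 2).
Check: Δs_k = 2**k*(k**2 + k - 6). ✓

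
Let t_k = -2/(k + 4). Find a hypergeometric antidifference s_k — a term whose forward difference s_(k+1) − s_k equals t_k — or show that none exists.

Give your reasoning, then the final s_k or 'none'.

not Gosper-summable; s_k does not exist

Compute t_(k+1)/t_k: get (k + 4)/(k + 5).
Normal form (A,B,C) = (k + 4, k + 5, 1).
f must satisfy (k + 4)·f(k+1) − (k + 4)·f(k) = 1.
Degrees (1,1,0) ⇒ d ≤ 0.
Put f(k) = c0: A·f(k+1) − B(k−1)·f(k) − C = -1; need -1 = 0 — inconsistent ⇒ no f, not summable.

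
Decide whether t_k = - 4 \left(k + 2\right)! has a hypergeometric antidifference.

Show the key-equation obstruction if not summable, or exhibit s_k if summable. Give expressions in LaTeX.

Ratio r(k) = k + 3.
A = k + 3, B = 1, C = 1.
Key eq: (k + 3)·f(k+1) = (1)·f(k) + (1).
d = -1 from the (1,0,0) case.
Bound -1 < 0, so the key equation has no polynomial solution.

No; the degree bound rules out any f.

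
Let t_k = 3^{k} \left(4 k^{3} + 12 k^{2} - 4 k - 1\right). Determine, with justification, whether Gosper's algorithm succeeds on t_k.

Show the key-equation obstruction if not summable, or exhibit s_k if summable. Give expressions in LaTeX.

t_(k+1)/t_k = 3*(4*k**3 + 24*k**2 + 32*k + 11)/(4*k**3 + 12*k**2 - 4*k - 1).
Normal form (A,B,C) = (3, 1, k**3 + 3*k**2 - k - 1/4).
Solve (3)·f(k+1) − (1)·f(k) = k**3 + 3*k**2 - k - 1/4.
d = 3 from the (0,0,3) case.
Solving with deg f ≤ 3: f(k) = (2*k**3 - 3*k**2 - 2*k + 4)/4.
Then R = B(k−1)f/C = (2*k**3 - 3*k**2 - 2*k + 4)/(4*k**3 + 12*k**2 - 4*k - 1), so s_k = R(k)·t_k = 3**k*(2*k**3 - 3*k**2 - 2*k + 4).
Check: Δs_k = 3**k*(4*k**3 + 12*k**2 - 4*k - 1). ✓

Yes. s_k = 3^{k} \left(2 k^{3} - 3 k^{2} - 2 k + 4\right).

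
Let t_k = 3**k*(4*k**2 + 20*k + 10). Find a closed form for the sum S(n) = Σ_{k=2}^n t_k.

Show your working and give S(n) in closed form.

S(n) = 6*3**n*n**2 + 24*3**n*n + 6*3**n - 108

Step 1: r(k) = 3*(2*k**2 + 14*k + 17)/(2*k**2 + 10*k + 5).
So A=3 and B=1, with C=k**2 + 5*k + 5/2.
Solve (3)·f(k+1) − (1)·f(k) = k**2 + 5*k + 5/2.
d = 2 from the (0,0,2) case.
A polynomial solution: f(k) = (k**2 + 2*k - 2)/2.
Certificate R = B(k−1)f/C = (k**2 + 2*k - 2)/(2*k**2 + 10*k + 5) gives s_k = 2*3**k*(k**2 + 2*k - 2).
Verify: 3**k*(4*k**2 + 20*k + 10) matches t_k.
Σ_(k=2)^n t_k = s_(n+1) − s_(2) = (6*3**n*(n**2 + 4*n + 1)) − (108), i.e. 6*3**n*n**2 + 24*3**n*n + 6*3**n - 108.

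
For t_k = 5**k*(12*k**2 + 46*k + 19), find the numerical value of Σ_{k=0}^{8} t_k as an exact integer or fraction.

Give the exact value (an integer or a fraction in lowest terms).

Σ = 537109379

The ratio is 5*(12*k**2 + 70*k + 77)/(12*k**2 + 46*k + 19).
A = 5, B = 1, C = k**2 + 23*k/6 + 19/12.
f must satisfy (5)·f(k+1) − (1)·f(k) = k**2 + 23*k/6 + 19/12.
deg f ≤ 2 (via 0,0,2).
A polynomial solution: f(k) = (k + 2)*(3*k - 2)/12.
Get s_k = R·t_k = 5**k*(3*k**2 + 4*k - 4) with R(k) = B(k−1)f(k)/C(k) = (k + 2)*(3*k - 2)/(12*k**2 + 46*k + 19).
Check: Δs_k = 5**k*(12*k**2 + 46*k + 19). ✓
Σ_(k=0)^(8) t_k = s_(9) − s_(0) = 537109375 − (-4) = 537109379.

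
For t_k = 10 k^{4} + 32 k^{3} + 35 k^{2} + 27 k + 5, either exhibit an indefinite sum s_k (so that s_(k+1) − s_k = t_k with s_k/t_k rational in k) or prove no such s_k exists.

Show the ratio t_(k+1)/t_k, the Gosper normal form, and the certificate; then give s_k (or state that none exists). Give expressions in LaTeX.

Compute t_(k+1)/t_k: get (10*k**4 + 72*k**3 + 191*k**2 + 233*k + 109)/(10*k**4 + 32*k**3 + 35*k**2 + 27*k + 5).
A = 1, B = 1, C = k**4 + 16*k**3/5 + 7*k**2/2 + 27*k/10 + 1/2.
Set up (1)·f(k+1) − (1)·f(k) − (k**4 + 16*k**3/5 + 7*k**2/2 + 27*k/10 + 1/2) = 0.
deg f ≤ 5 (via 0,0,4).
Solving with deg f ≤ 5: f(k) = k*(2*k**4 + 3*k**3 - k**2 + 4*k - 3)/10.
R(k) = B(k−1)·f(k)/C(k) = k*(2*k**4 + 3*k**3 - k**2 + 4*k - 3)/(10*k**4 + 32*k**3 + 35*k**2 + 27*k + 5); s_k = R·t_k = k*(2*k**4 + 3*k**3 - k**2 + 4*k - 3).
Check: Δs_k = 10*k**4 + 32*k**3 + 35*k**2 + 27*k + 5. ✓

s_k = k \left(2 k^{4} + 3 k^{3} - k^{2} + 4 k - 3\right)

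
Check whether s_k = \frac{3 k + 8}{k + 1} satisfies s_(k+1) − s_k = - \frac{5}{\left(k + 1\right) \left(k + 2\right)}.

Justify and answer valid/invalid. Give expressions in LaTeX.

valid (s_(k+1) − s_k reduces to t_k)

s_(k+1) = (3*k + 11)/(k + 2)
s_(k+1) − s_k = -5/(k**2 + 3*k + 2)
(s_(k+1) − s_k) − t_k = 0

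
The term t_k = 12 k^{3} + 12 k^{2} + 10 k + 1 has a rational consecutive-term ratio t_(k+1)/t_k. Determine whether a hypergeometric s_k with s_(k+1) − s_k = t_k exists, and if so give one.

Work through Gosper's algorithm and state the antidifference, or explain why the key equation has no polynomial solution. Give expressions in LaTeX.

r(k) = (12*k**3 + 48*k**2 + 70*k + 35)/(12*k**3 + 12*k**2 + 10*k + 1) after simplifying.
So A=1 and B=1, with C=k**3 + k**2 + 5*k/6 + 1/12.
Set up (1)·f(k+1) − (1)·f(k) − (k**3 + k**2 + 5*k/6 + 1/12) = 0.
Bound: deg f ≤ 4.
Solving with deg f ≤ 4: f(k) = k*(3*k**3 - 2*k**2 + 2*k - 2)/12.
Then R = B(k−1)f/C = k*(3*k**3 - 2*k**2 + 2*k - 2)/(12*k**3 + 12*k**2 + 10*k + 1), so s_k = R(k)·t_k = k*(3*k**3 - 2*k**2 + 2*k - 2).
s_(k+1) − s_k = 12*k**3 + 12*k**2 + 10*k + 1 = t_k.

s_k = k \left(3 k^{3} - 2 k^{2} + 2 k - 2\right)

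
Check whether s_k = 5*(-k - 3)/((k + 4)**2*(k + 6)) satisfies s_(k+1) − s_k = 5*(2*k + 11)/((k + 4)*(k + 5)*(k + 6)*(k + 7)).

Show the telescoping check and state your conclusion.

Invalid: residual 5*(-3*k**2 - 31*k - 79)/(k**6 + 31*k**5 + 397*k**4 + 2689*k**3 + 10162*k**2 + 20320*k + 16800) ≠ 0.

s_(k+1) = 5*(-k - 4)/((k + 5)**2*(k + 7))
s_(k+1) − s_k = 5*(2*k**3 + 26*k**2 + 108*k + 141)/(k**6 + 31*k**5 + 397*k**4 + 2689*k**3 + 10162*k**2 + 20320*k + 16800)
(s_(k+1) − s_k) − t_k = 5*(-3*k**2 - 31*k - 79)/(k**6 + 31*k**5 + 397*k**4 + 2689*k**3 + 10162*k**2 + 20320*k + 16800)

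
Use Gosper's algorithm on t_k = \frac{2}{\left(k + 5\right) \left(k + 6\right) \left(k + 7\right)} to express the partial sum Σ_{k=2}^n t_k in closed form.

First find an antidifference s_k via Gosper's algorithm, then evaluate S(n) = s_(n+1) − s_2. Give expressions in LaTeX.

Step 1: r(k) = (k + 5)/(k + 8).
A = k + 5, B = k + 8, C = 1.
f must satisfy (k + 5)·f(k+1) − (k + 7)·f(k) = 1.
Bound: deg f ≤ 2.
Coefficient equations give f(k) = k*(k + 11)/60.
Certificate R = B(k−1)f/C = k*(k + 7)*(k + 11)/60 gives s_k = k*(k + 11)/(30*(k + 5)*(k + 6)).
Check: Δs_k = 2/(k**3 + 18*k**2 + 107*k + 210). ✓
Evaluate: s_(n+1) = (n**2 + 13*n + 12)/(30*(n**2 + 13*n + 42)); subtract s_(2) = 13/840 ⇒ S(n) = (n**2 + 13*n - 14)/(56*(n**2 + 13*n + 42)).

S(n) = \frac{n^{2} + 13 n - 14}{56 \left(n^{2} + 13 n + 42\right)}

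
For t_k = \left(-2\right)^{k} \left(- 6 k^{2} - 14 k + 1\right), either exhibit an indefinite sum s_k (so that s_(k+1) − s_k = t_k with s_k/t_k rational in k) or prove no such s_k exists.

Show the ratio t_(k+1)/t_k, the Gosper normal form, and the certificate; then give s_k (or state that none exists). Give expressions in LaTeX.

s_k = \left(-2\right)^{k} \left(2 k^{2} + 2 k - 3\right)

t_(k+1)/t_k = 2*(-6*k**2 - 26*k - 19)/(6*k**2 + 14*k - 1).
So A=-2 and B=1, with C=k**2 + 7*k/3 - 1/6.
Set up (-2)·f(k+1) − (1)·f(k) − (k**2 + 7*k/3 - 1/6) = 0.
Bound: deg f ≤ 2.
Solve for f: f(k) = -(2*k**2 + 2*k - 3)/6 (degree 2 ≤ 2).
So s_k = (B(k−1)f/C)·t_k = (-(2*k**2 + 2*k - 3)/(6*k**2 + 14*k - 1))·t_k = (-2)**k*(2*k**2 + 2*k - 3).
Δs = (-2)**k*(-6*k**2 - 14*k + 1), as required.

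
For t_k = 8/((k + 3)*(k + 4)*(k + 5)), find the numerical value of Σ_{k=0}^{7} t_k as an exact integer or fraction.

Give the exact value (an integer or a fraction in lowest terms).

Step 1: r(k) = (k + 3)/(k + 6).
A = k + 3, B = k + 6, C = 1.
Solve (k + 3)·f(k+1) − (k + 5)·f(k) = 1.
d = 2 from the (1,1,0) case.
A polynomial solution: f(k) = k*(k + 7)/24.
R(k) = B(k−1)·f(k)/C(k) = k*(k + 5)*(k + 7)/24; s_k = R·t_k = k*(k + 7)/(3*(k + 3)*(k + 4)).
Check: Δs_k = 8/(k**3 + 12*k**2 + 47*k + 60). ✓
Telescoping: Σ = s_(8) − s_(0) = 10/33 − (0) = 10/33.

Σ = 10/33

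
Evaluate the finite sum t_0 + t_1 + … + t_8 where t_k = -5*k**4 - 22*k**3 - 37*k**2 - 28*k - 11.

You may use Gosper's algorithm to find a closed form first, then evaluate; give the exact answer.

Σ = -81027

The ratio is (5*k**4 + 42*k**3 + 133*k**2 + 188*k + 103)/(5*k**4 + 22*k**3 + 37*k**2 + 28*k + 11).
Factor: A=1; B=1; C=k**4 + 22*k**3/5 + 37*k**2/5 + 28*k/5 + 11/5.
Set up (1)·f(k+1) − (1)·f(k) − (k**4 + 22*k**3/5 + 37*k**2/5 + 28*k/5 + 11/5) = 0.
From deg A=0, deg B=0, deg C=4: d=5.
Solving with deg f ≤ 5: f(k) = k*(k**4 + 3*k**3 + 3*k**2 + k + 3)/5.
Certificate R = B(k−1)f/C = k*(k**4 + 3*k**3 + 3*k**2 + k + 3)/(5*k**4 + 22*k**3 + 37*k**2 + 28*k + 11) gives s_k = k*(-k**4 - 3*k**3 - 3*k**2 - k - 3).
Δs = -5*k**4 - 22*k**3 - 37*k**2 - 28*k - 11, as required.
Telescoping: Σ = s_(9) − s_(0) = -81027 − (0) = -81027.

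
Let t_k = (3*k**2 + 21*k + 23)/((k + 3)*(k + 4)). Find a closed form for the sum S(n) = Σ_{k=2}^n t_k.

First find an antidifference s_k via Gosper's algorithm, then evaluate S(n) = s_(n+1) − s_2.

Ratio r(k) = (k + 3)*(21*k + 3*(k + 1)**2 + 44)/((k + 5)*(3*k**2 + 21*k + 23)).
So A=k + 3 and B=k + 5, with C=k**2 + 7*k + 23/3.
f must satisfy (k + 3)·f(k+1) − (k + 4)·f(k) = k**2 + 7*k + 23/3.
deg f ≤ 2 (via 1,1,2).
Solve for f: f(k) = k*(9*k + 14)/9 (degree 2 ≤ 2).
Get s_k = R·t_k = k*(9*k + 14)/(3*(k + 3)) with R(k) = B(k−1)f(k)/C(k) = k*(k + 4)*(9*k + 14)/(3*(3*k**2 + 21*k + 23)).
Δs = (3*k**2 + 21*k + 23)/(k**2 + 7*k + 12), as required.
Telescope: S(n) = s_(n+1) − s_(2) = (9*n**2 + 32*n + 23)/(3*(n + 4)) − (64/15) = (15*n**2 + 32*n - 47)/(5*(n + 4)).

S(n) = (15*n**2 + 32*n - 47)/(5*(n + 4))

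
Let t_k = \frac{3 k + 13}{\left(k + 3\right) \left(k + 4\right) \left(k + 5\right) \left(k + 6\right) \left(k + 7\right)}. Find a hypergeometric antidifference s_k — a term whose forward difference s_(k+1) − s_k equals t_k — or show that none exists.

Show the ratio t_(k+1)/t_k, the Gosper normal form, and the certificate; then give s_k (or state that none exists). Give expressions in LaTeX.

r(k) = (k + 3)*(3*k + 16)/((k + 8)*(3*k + 13)) after simplifying.
Normal form (A,B,C) = (k + 3, k + 8, k + 13/3).
Need (k + 3)·f(k+1) − (k + 7)·f(k) = k + 13/3.
From deg A=1, deg B=1, deg C=1: d=4.
Match coefficients ⇒ f(k) = k*(k + 4)*(k**2 + 14*k + 63)/270.
Get s_k = R·t_k = k*(k**2 + 14*k + 63)/(90*(k**3 + 14*k**2 + 63*k + 90)) with R(k) = B(k−1)f(k)/C(k) = k*(k + 4)*(k + 7)*(k**2 + 14*k + 63)/(90*(3*k + 13)).
s_(k+1) − s_k = (3*k + 13)/(k**5 + 25*k**4 + 245*k**3 + 1175*k**2 + 2754*k + 2520) = t_k.

s_k = \frac{k \left(k^{2} + 14 k + 63\right)}{90 \left(k^{3} + 14 k^{2} + 63 k + 90\right)}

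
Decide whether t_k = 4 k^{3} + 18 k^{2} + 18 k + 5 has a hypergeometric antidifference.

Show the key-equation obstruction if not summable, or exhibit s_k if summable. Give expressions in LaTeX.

Step 1: r(k) = (4*k**3 + 30*k**2 + 66*k + 45)/(4*k**3 + 18*k**2 + 18*k + 5).
Take A(k)=1, B(k)=1, C(k)=k**3 + 9*k**2/2 + 9*k/2 + 5/4.
Solve (1)·f(k+1) − (1)·f(k) = k**3 + 9*k**2/2 + 9*k/2 + 5/4.
From deg A=0, deg B=0, deg C=3: d=4.
Match coefficients ⇒ f(k) = k*(k**3 + 4*k**2 + k - 1)/4.
Certificate R = B(k−1)f/C = k*(k**3 + 4*k**2 + k - 1)/((2*k + 1)*(2*k**2 + 8*k + 5)) gives s_k = k*(k**3 + 4*k**2 + k - 1).
s_(k+1) − s_k = 4*k**3 + 18*k**2 + 18*k + 5 = t_k.

Yes. s_k = k \left(k^{3} + 4 k^{2} + k - 1\right).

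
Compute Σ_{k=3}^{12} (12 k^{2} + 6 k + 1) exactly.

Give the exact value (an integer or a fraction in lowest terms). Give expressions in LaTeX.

Step 1: r(k) = (12*k**2 + 30*k + 19)/(12*k**2 + 6*k + 1).
A = 1, B = 1, C = k**2 + k/2 + 1/12.
f must satisfy (1)·f(k+1) − (1)·f(k) = k**2 + k/2 + 1/12.
Bound: deg f ≤ 3.
Solve for f: f(k) = k**2*(4*k - 3)/12 (degree 3 ≤ 3).
R(k) = B(k−1)·f(k)/C(k) = k**2*(4*k - 3)/(12*k**2 + 6*k + 1); s_k = R·t_k = k**2*(4*k - 3).
s_(k+1) − s_k = 12*k**2 + 6*k + 1 = t_k.
Evaluate s at k=13 and k=3: 8281 and 81; difference 8200.

Σ = 8200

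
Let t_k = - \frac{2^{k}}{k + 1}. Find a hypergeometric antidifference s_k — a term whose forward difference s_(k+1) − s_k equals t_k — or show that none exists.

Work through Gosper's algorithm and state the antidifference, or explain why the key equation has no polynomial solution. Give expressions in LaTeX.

t_(k+1)/t_k = 2*(k + 1)/(k + 2).
Take A(k)=2*k + 2, B(k)=k + 2, C(k)=1.
Set up (2*k + 2)·f(k+1) − (k + 1)·f(k) − (1) = 0.
deg f ≤ -1 (via 1,1,0).
d = -1 < 0 ⇒ no nonzero polynomial f; not summable.

none — t_k is not Gosper-summable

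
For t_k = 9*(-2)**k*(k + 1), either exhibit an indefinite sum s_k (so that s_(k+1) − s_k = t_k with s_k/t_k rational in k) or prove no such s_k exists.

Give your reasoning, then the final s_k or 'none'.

r(k) = 2*(-k - 2)/(k + 1) after simplifying.
Gosper form: A/B · C(k+1)/C(k) with A=-2, B=1, C=k + 1.
Set up (-2)·f(k+1) − (1)·f(k) − (k + 1) = 0.
deg f ≤ 1 (via 0,0,1).
Solving with deg f ≤ 1: f(k) = -(3*k + 1)/9.
So s_k = (B(k−1)f/C)·t_k = (-(3*k + 1)/(9*(k + 1)))·t_k = (-2)**k*(-3*k - 1).
Check: Δs_k = 9*(-2)**k*(k + 1). ✓

s_k = (-2)**k*(-3*k - 1)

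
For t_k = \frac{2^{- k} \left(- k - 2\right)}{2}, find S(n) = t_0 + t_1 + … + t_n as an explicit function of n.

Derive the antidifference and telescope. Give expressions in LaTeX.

S(n) = \frac{2^{- n} \left(- 6 \cdot 2^{n} + n + 4\right)}{2}

Ratio r(k) = (k + 3)/(2*(k + 2)).
Normal form (A,B,C) = (1/2, 1, k + 2).
f must satisfy (1/2)·f(k+1) − (1)·f(k) = k + 2.
Bound: deg f ≤ 1.
Solve for f: f(k) = -2*(k + 3) (degree 1 ≤ 1).
R(k) = B(k−1)·f(k)/C(k) = -2*(k + 3)/(k + 2); s_k = R·t_k = (k + 3)/2**k.
Verify: (-k - 2)/(2*2**k) matches t_k.
Telescope: S(n) = s_(n+1) − s_(0) = 2**(-n - 1)*(n + 4) − (3) = (-6*2**n + n + 4)/(2*2**n).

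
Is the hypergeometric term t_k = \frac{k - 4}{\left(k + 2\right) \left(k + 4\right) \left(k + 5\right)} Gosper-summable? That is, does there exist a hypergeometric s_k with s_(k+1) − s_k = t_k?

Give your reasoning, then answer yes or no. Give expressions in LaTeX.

Compute t_(k+1)/t_k: get (k - 3)*(k + 2)*(k + 4)/((k - 4)*(k + 3)*(k + 6)).
Normal form (A,B,C) = (k + 2, k + 6, k**2 - k - 12).
Key eq: (k + 2)·f(k+1) = (k + 5)·f(k) + (k**2 - k - 12).
d = 3 from the (1,1,2) case.
Coefficient equations give f(k) = -k*(k**2 + 21*k + 50)/12.
R(k) = B(k−1)·f(k)/C(k) = -k*(k + 5)*(k**2 + 21*k + 50)/(12*(k - 4)*(k + 3)); s_k = R·t_k = k*(-k**2 - 21*k - 50)/(12*(k**3 + 9*k**2 + 26*k + 24)).
Check: Δs_k = (k - 4)/(k**3 + 11*k**2 + 38*k + 40). ✓

Yes. s_k = \frac{k \left(- k^{2} - 21 k - 50\right)}{12 \left(k^{3} + 9 k^{2} + 26 k + 24\right)}.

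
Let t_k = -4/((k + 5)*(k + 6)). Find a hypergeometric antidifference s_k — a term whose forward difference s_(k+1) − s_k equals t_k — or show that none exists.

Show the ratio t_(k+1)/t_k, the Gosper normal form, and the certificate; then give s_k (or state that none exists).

s_k = -4*k/(5*k + 25)

Step 1: r(k) = (k + 5)/(k + 7).
Gosper form: A/B · C(k+1)/C(k) with A=k + 5, B=k + 7, C=1.
Need (k + 5)·f(k+1) − (k + 6)·f(k) = 1.
Bound: deg f ≤ 1.
Match coefficients ⇒ f(k) = k/5.
R(k) = B(k−1)·f(k)/C(k) = k*(k + 6)/5; s_k = R·t_k = -4*k/(5*k + 25).
Δs = -4/(k**2 + 11*k + 30), as required.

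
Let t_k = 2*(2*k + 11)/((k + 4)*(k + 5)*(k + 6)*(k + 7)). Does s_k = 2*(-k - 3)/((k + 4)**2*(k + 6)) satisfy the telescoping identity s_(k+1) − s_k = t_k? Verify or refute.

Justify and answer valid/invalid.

s_(k+1) = 2*(-k - 4)/((k + 5)**2*(k + 7))
s_(k+1) − s_k = 2*(2*k**3 + 26*k**2 + 108*k + 141)/(k**6 + 31*k**5 + 397*k**4 + 2689*k**3 + 10162*k**2 + 20320*k + 16800)
(s_(k+1) − s_k) − t_k = 2*(-3*k**2 - 31*k - 79)/(k**6 + 31*k**5 + 397*k**4 + 2689*k**3 + 10162*k**2 + 20320*k + 16800)

Invalid: residual 2*(-3*k**2 - 31*k - 79)/(k**6 + 31*k**5 + 397*k**4 + 2689*k**3 + 10162*k**2 + 20320*k + 16800) ≠ 0.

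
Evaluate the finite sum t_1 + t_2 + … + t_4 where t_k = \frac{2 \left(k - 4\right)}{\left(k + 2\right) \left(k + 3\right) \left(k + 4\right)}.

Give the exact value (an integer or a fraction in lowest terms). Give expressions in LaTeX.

Ratio r(k) = (k - 3)*(k + 2)/((k - 4)*(k + 5)).
Factor: A=k + 2; B=k + 5; C=k - 4.
Set up (k + 2)·f(k+1) − (k + 4)·f(k) − (k - 4) = 0.
Bound: deg f ≤ 2.
Coefficient equations give f(k) = -k*(k + 11)/6.
So s_k = (B(k−1)f/C)·t_k = (-k*(k + 4)*(k + 11)/(6*(k - 4)))·t_k = k*(-k - 11)/(3*(k + 2)*(k + 3)).
s_(k+1) − s_k = 2*(k - 4)/(k**3 + 9*k**2 + 26*k + 24) = t_k.
Telescoping: Σ = s_(5) − s_(1) = -10/21 − (-1/3) = -1/7.

Σ = -1/7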